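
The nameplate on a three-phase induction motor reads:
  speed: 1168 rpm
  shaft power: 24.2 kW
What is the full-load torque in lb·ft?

146 lb·ft

ω = 2π × 1168/60 = 122.3 rad/s
τ = P/ω = 24200/122.3 = 197.9 N·m
In lb·ft: 197.9/1.356 = 146 lb·ft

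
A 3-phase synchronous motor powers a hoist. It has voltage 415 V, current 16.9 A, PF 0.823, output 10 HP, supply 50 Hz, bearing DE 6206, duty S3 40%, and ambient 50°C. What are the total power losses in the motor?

P_in = √3·V·I·cosφ = 1.732×415×16.9×0.823 = 9997 W
P_out = 10×746 = 7460 W
Losses = P_in − P_out = 9997 − 7460 = 2537 W

2540 W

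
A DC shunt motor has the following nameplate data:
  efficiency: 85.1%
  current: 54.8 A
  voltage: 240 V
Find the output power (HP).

P_in = V·I = 240 × 54.8 = 13152 W
P_out = η·P_in = 0.851 × 13152 = 11192 W
= 11192/746 = 15 HP

15 HP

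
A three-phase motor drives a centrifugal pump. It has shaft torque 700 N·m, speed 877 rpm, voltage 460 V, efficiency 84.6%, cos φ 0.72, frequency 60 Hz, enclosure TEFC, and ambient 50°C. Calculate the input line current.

132 A

ω = 2π×877/60 = 91.84 rad/s; P_out = τω = 700 × 91.84 = 64288 W
P_in = P_out / η = 64288 / 0.846 = 75991 W
I_L = P_in / (√3·V_L·cosφ) = 75991 / (1.732 × 460 × 0.72) = 132 A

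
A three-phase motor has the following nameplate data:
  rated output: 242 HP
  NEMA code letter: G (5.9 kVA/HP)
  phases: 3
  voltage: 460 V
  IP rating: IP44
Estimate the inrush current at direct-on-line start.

1790 A

S_LR = 5.9 × 242 = 1427.8 kVA
I_LR = S_LR/(√3·V_L) = 1427800/(1.732×460) = 1790 A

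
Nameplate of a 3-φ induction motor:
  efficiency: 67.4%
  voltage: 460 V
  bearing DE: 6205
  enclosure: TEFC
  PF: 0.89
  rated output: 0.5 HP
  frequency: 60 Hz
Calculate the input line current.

P_out = 0.5 × 746 = 373 W
P_in = P_out / η = 373 / 0.674 = 553 W
I_L = P_in / (√3·V_L·cosφ) = 553 / (1.732 × 460 × 0.89) = 0.78 A

0.78 A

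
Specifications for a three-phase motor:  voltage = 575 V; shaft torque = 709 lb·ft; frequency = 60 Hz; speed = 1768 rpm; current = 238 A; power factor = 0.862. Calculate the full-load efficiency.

τ = 709 lb·ft × 1.356 = 961.4 N·m
ω = 2π × 1768/60 = 185.1 rad/s; P_out = τω = 961.4 × 185.1 = 177955 W
P_in = √3·V_L·I_L·cosφ = 1.732 × 575 × 238 × 0.862 = 204315 W
η = P_out / P_in = 177955 / 204315 = 0.871 = 87.1%

87.1 %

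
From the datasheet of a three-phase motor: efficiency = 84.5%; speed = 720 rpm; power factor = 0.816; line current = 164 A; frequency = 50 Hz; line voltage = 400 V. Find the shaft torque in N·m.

1040 N·m

P_in = √3·V·I·cosφ = 1.732 × 400 × 164 × 0.816 = 92713 W
P_out = η·P_in = 0.845 × 92713 = 78342 W
n = 720 rpm
ω = 2π×720/60 = 75.4 rad/s
τ = P_out/ω = 78342/75.4 = 1040 N·m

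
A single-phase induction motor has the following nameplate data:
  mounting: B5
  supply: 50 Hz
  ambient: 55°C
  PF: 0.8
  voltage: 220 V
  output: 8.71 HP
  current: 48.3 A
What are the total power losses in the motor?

2 kW

P_in = V·I·cosφ = 220×48.3×0.8 = 8501 W
P_out = 8.71×746 = 6498 W
Losses = P_in − P_out = 8501 − 6498 = 2003 W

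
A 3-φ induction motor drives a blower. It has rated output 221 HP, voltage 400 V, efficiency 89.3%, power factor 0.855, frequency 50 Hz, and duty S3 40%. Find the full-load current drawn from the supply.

P_out = 221 × 746 = 164866 W
P_in = P_out / η = 164866 / 0.893 = 184620 W
I_L = P_in / (√3·V_L·cosφ) = 184620 / (1.732 × 400 × 0.855) = 312 A

312 A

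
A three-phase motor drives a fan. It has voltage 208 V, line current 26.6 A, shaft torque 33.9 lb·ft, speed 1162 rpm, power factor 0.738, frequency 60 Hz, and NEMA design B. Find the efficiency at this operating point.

79.1 %

τ = 33.9 lb·ft × 1.356 = 45.97 N·m
ω = 2π × 1162/60 = 121.7 rad/s; P_out = τω = 45.97 × 121.7 = 5595 W
P_in = √3·V_L·I_L·cosφ = 1.732 × 208 × 26.6 × 0.738 = 7072 W
η = P_out / P_in = 5595 / 7072 = 0.791 = 79.1%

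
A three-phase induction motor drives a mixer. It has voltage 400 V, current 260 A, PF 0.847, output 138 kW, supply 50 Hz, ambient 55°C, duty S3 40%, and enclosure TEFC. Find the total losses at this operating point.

14.6 kW

P_in = √3·V·I·cosφ = 1.732×400×260×0.847 = 152568 W
P_out = 138000 W
Losses = P_in − P_out = 152568 − 138000 = 14568 W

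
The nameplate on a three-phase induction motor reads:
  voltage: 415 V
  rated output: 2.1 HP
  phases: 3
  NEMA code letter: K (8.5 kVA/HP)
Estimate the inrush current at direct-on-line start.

24.8 A

S_LR = 8.5 × 2.1 = 17.85 kVA
I_LR = S_LR/(√3·V_L) = 17850/(1.732×415) = 24.8 A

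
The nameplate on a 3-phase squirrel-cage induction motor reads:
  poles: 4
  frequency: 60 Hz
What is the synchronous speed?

n_s = 120f/p = 120×60/4 = 1800 rpm

1800 rpm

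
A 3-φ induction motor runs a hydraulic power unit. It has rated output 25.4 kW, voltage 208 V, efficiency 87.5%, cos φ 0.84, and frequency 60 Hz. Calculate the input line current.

P_out = 25.4 kW = 25400 W
P_in = P_out / η = 25400 / 0.875 = 29029 W
I_L = P_in / (√3·V_L·cosφ) = 29029 / (1.732 × 208 × 0.84) = 95.9 A

95.9 A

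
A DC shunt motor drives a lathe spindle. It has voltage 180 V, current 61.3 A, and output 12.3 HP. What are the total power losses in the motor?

P_in = V·I = 180×61.3 = 11034 W
P_out = 12.3×746 = 9176 W
Losses = P_in − P_out = 11034 − 9176 = 1858 W

1.86 kW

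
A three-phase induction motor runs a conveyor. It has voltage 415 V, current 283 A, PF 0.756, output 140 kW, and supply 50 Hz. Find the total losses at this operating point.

13.8 kW

P_in = √3·V·I·cosφ = 1.732×415×283×0.756 = 153782 W
P_out = 140000 W
Losses = P_in − P_out = 153782 − 140000 = 13782 W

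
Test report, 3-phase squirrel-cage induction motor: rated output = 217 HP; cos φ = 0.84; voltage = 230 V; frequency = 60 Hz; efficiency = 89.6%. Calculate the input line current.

540 A

P_out = 217 × 746 = 161882 W
P_in = P_out / η = 161882 / 0.896 = 180672 W
I_L = P_in / (√3·V_L·cosφ) = 180672 / (1.732 × 230 × 0.84) = 540 A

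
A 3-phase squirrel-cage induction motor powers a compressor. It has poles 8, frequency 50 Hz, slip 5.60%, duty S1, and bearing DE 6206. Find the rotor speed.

708 rpm

n_s = 120f/p = 120×50/8 = 750 rpm
n = n_s(1 − s) = 750 × (1 − 0.056) = 708 rpm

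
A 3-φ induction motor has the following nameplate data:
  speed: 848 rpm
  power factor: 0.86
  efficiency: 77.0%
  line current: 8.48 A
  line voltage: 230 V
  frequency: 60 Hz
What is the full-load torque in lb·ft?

18.6 lb·ft

P_in = √3·V·I·cosφ = 1.732 × 230 × 8.48 × 0.86 = 2905 W
P_out = η·P_in = 0.77 × 2905 = 2237 W
n = 848 rpm
ω = 2π×848/60 = 88.8 rad/s
τ = P_out/ω = 2237/88.8 = 25.19 N·m
In lb·ft: 25.19/1.356 = 18.6 lb·ft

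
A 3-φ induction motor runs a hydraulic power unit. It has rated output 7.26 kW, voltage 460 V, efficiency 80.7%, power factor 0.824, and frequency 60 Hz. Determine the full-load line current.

13.7 A

P_out = 7.26 kW = 7260 W
P_in = P_out / η = 7260 / 0.807 = 8996 W
I_L = P_in / (√3·V_L·cosφ) = 8996 / (1.732 × 460 × 0.824) = 13.7 A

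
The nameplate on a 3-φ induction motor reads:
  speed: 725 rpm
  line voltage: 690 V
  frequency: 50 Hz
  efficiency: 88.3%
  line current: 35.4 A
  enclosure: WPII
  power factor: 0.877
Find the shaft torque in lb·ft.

318 lb·ft

P_in = √3·V·I·cosφ = 1.732 × 690 × 35.4 × 0.877 = 37102 W
P_out = η·P_in = 0.883 × 37102 = 32761 W
n = 725 rpm
ω = 2π×725/60 = 75.92 rad/s
τ = P_out/ω = 32761/75.92 = 431.5 N·m
In lb·ft: 431.5/1.356 = 318 lb·ft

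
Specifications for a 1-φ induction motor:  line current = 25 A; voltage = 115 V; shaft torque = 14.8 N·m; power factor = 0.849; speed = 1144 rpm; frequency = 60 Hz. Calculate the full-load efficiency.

ω = 2π × 1144/60 = 119.8 rad/s; P_out = τω = 14.8 × 119.8 = 1773 W
P_in = V·I·cosφ = 115 × 25 × 0.849 = 2441 W
η = P_out / P_in = 1773 / 2441 = 0.726 = 72.6%

72.6 %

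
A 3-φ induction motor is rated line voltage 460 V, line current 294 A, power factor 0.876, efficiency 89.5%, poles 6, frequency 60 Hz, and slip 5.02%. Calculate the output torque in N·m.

P_in = √3·V·I·cosφ = 1.732 × 460 × 294 × 0.876 = 205190 W
P_out = η·P_in = 0.895 × 205190 = 183645 W
n_s = 120×60/6 = 1200 rpm; n = 1200×(1−0.0502) = 1140 rpm
ω = 2π×1140/60 = 119.4 rad/s
τ = P_out/ω = 183645/119.4 = 1540 N·m

1540 N·m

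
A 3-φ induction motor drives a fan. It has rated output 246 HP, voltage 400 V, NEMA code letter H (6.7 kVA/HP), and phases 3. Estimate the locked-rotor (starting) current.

2380 A

S_LR = 6.7 × 246 = 1648.2 kVA
I_LR = S_LR/(√3·V_L) = 1648200/(1.732×400) = 2380 A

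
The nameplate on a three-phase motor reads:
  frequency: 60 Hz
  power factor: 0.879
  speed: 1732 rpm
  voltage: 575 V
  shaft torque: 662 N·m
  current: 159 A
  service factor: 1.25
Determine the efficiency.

86.3 %

ω = 2π × 1732/60 = 181.4 rad/s; P_out = τω = 662 × 181.4 = 120087 W
P_in = √3·V_L·I_L·cosφ = 1.732 × 575 × 159 × 0.879 = 139188 W
η = P_out / P_in = 120087 / 139188 = 0.863 = 86.3%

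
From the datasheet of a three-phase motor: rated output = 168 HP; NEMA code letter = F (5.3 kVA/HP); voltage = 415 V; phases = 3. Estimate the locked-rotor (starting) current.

S_LR = 5.3 × 168 = 890.4 kVA
I_LR = S_LR/(√3·V_L) = 890400/(1.732×415) = 1240 A

1240 A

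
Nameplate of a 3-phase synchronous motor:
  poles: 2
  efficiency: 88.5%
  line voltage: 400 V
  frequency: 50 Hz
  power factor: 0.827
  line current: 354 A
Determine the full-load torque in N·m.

571 N·m

P_in = √3·V·I·cosφ = 1.732 × 400 × 354 × 0.827 = 202823 W
P_out = η·P_in = 0.885 × 202823 = 179498 W
n = n_s = 120×50/2 = 3000 rpm (synchronous)
ω = 2π×3000/60 = 314.2 rad/s
τ = P_out/ω = 179498/314.2 = 571 N·m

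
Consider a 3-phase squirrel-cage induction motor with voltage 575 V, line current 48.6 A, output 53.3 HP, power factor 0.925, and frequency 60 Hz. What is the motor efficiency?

P_out = 53.3 × 746 = 39762 W
P_in = √3·V_L·I_L·cosφ = 1.732 × 575 × 48.6 × 0.925 = 44771 W
η = P_out / P_in = 39762 / 44771 = 0.888 = 88.8%

88.8 %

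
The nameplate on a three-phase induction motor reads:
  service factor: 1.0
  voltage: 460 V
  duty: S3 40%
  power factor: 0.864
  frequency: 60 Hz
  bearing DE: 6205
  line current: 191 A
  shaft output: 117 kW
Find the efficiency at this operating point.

89.0 %

P_out = 117 kW = 117000 W
P_in = √3·V_L·I_L·cosφ = 1.732 × 460 × 191 × 0.864 = 131478 W
η = P_out / P_in = 117000 / 131478 = 0.890 = 89.0%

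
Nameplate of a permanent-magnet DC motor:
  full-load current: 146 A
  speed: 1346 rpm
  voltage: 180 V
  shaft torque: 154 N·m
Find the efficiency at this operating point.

82.6 %

ω = 2π × 1346/60 = 141 rad/s; P_out = τω = 154 × 141 = 21714 W
P_in = V·I = 180 × 146 = 26280 W
η = P_out / P_in = 21714 / 26280 = 0.826 = 82.6%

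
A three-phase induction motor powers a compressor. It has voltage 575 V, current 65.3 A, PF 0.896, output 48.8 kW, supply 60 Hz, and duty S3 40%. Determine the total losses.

9470 W

P_in = √3·V·I·cosφ = 1.732×575×65.3×0.896 = 58269 W
P_out = 48800 W
Losses = P_in − P_out = 58269 − 48800 = 9469 W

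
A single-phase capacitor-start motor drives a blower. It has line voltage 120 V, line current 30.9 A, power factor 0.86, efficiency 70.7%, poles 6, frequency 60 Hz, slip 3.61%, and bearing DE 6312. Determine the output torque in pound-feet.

13.7 lb·ft

P_in = V·I·cosφ = 120 × 30.9 × 0.86 = 3189 W
P_out = η·P_in = 0.707 × 3189 = 2255 W
n_s = 120×60/6 = 1200 rpm; n = 1200×(1−0.0361) = 1157 rpm
ω = 2π×1157/60 = 121.2 rad/s
τ = P_out/ω = 2255/121.2 = 18.61 N·m
In lb·ft: 18.61/1.356 = 13.7 lb·ft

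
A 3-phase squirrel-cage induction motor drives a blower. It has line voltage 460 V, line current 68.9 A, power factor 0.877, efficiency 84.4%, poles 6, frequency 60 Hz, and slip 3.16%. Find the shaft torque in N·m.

P_in = √3·V·I·cosφ = 1.732 × 460 × 68.9 × 0.877 = 48142 W
P_out = η·P_in = 0.844 × 48142 = 40632 W
n_s = 120×60/6 = 1200 rpm; n = 1200×(1−0.0316) = 1162 rpm
ω = 2π×1162/60 = 121.7 rad/s
τ = P_out/ω = 40632/121.7 = 334 N·m

334 N·m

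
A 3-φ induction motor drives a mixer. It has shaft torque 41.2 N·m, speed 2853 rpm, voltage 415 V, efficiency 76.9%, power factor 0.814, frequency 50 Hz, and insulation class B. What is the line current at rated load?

27.4 A

ω = 2π×2853/60 = 298.8 rad/s; P_out = τω = 41.2 × 298.8 = 12311 W
P_in = P_out / η = 12311 / 0.769 = 16009 W
I_L = P_in / (√3·V_L·cosφ) = 16009 / (1.732 × 415 × 0.814) = 27.4 A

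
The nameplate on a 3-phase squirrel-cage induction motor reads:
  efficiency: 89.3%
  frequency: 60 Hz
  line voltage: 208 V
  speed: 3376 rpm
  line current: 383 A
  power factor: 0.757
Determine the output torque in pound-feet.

P_in = √3·V·I·cosφ = 1.732 × 208 × 383 × 0.757 = 104449 W
P_out = η·P_in = 0.893 × 104449 = 93273 W
n = 3376 rpm
ω = 2π×3376/60 = 353.5 rad/s
τ = P_out/ω = 93273/353.5 = 263.9 N·m
In lb·ft: 263.9/1.356 = 195 lb·ft

195 lb·ft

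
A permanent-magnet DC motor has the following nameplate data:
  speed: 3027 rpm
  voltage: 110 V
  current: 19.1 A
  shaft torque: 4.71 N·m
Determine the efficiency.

71.1 %

ω = 2π × 3027/60 = 317 rad/s; P_out = τω = 4.71 × 317 = 1493 W
P_in = V·I = 110 × 19.1 = 2101 W
η = P_out / P_in = 1493 / 2101 = 0.711 = 71.1%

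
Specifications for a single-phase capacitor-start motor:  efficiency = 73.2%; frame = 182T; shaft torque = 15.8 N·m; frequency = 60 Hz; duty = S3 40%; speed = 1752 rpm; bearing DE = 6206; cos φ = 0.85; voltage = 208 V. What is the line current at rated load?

ω = 2π×1752/60 = 183.5 rad/s; P_out = τω = 15.8 × 183.5 = 2899 W
P_in = P_out / η = 2899 / 0.732 = 3960 W
I = P_in / (V·cosφ) = 3960 / (208 × 0.85) = 22.4 A

22.4 A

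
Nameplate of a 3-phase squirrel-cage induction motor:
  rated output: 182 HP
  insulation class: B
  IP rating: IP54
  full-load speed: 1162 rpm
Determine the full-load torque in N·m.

P_out = 182 × 746 = 135772 W
ω = 2π × 1162/60 = 121.7 rad/s
τ = P_out/ω = 135772/121.7 = 1120 N·m

1120 N·m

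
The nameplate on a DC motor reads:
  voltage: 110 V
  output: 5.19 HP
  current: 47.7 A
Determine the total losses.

P_in = V·I = 110×47.7 = 5247 W
P_out = 5.19×746 = 3872 W
Losses = P_in − P_out = 5247 − 3872 = 1375 W

1380 W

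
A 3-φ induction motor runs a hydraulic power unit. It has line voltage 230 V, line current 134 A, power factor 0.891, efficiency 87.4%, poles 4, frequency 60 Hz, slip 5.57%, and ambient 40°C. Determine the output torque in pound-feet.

P_in = √3·V·I·cosφ = 1.732 × 230 × 134 × 0.891 = 47562 W
P_out = η·P_in = 0.874 × 47562 = 41569 W
n_s = 120×60/4 = 1800 rpm; n = 1800×(1−0.0557) = 1700 rpm
ω = 2π×1700/60 = 178 rad/s
τ = P_out/ω = 41569/178 = 233.5 N·m
In lb·ft: 233.5/1.356 = 172 lb·ft

172 lb·ft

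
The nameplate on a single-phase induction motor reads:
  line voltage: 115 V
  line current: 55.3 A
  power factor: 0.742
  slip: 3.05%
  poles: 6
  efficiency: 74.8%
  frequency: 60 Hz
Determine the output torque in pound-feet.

21.4 lb·ft

P_in = V·I·cosφ = 115 × 55.3 × 0.742 = 4719 W
P_out = η·P_in = 0.748 × 4719 = 3530 W
n_s = 120×60/6 = 1200 rpm; n = 1200×(1−0.0305) = 1163 rpm
ω = 2π×1163/60 = 121.8 rad/s
τ = P_out/ω = 3530/121.8 = 28.98 N·m
In lb·ft: 28.98/1.356 = 21.4 lb·ft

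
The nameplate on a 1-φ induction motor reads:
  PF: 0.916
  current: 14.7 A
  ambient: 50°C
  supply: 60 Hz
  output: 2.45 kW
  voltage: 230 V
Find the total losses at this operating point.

647 W

P_in = V·I·cosφ = 230×14.7×0.916 = 3097 W
P_out = 2450 W
Losses = P_in − P_out = 3097 − 2450 = 647 W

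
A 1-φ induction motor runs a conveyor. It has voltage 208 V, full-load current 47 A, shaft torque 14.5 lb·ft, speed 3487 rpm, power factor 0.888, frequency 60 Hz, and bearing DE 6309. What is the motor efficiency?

82.7 %

τ = 14.5 lb·ft × 1.356 = 19.66 N·m
ω = 2π × 3487/60 = 365.2 rad/s; P_out = τω = 19.66 × 365.2 = 7180 W
P_in = V·I·cosφ = 208 × 47 × 0.888 = 8681 W
η = P_out / P_in = 7180 / 8681 = 0.827 = 82.7%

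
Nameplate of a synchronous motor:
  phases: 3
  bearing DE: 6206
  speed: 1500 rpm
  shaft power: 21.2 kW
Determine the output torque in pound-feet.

99.5 lb·ft

ω = 2π × 1500/60 = 157.1 rad/s
τ = P/ω = 21200/157.1 = 134.9 N·m
In lb·ft: 134.9/1.356 = 99.5 lb·ft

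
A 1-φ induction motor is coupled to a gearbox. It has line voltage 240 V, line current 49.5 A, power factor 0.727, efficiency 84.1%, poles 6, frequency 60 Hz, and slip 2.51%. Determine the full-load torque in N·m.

P_in = V·I·cosφ = 240 × 49.5 × 0.727 = 8637 W
P_out = η·P_in = 0.841 × 8637 = 7264 W
n_s = 120×60/6 = 1200 rpm; n = 1200×(1−0.0251) = 1170 rpm
ω = 2π×1170/60 = 122.5 rad/s
τ = P_out/ω = 7264/122.5 = 59.3 N·m

59.3 N·m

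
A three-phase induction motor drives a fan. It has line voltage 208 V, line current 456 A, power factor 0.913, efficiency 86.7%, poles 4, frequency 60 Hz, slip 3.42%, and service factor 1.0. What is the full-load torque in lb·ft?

527 lb·ft

P_in = √3·V·I·cosφ = 1.732 × 208 × 456 × 0.913 = 149985 W
P_out = η·P_in = 0.867 × 149985 = 130037 W
n_s = 120×60/4 = 1800 rpm; n = 1800×(1−0.0342) = 1738 rpm
ω = 2π×1738/60 = 182 rad/s
τ = P_out/ω = 130037/182 = 714.5 N·m
In lb·ft: 714.5/1.356 = 527 lb·ft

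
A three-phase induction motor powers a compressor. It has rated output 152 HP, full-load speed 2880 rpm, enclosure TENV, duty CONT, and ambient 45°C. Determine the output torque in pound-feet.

P_out = 152 × 746 = 113392 W
ω = 2π × 2880/60 = 301.6 rad/s
τ = P_out/ω = 113392/301.6 = 376 N·m
In lb·ft: 376/1.356 = 277 lb·ft

277 lb·ft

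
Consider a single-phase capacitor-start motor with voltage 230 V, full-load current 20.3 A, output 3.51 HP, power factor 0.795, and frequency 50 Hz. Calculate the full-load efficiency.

70.5 %

P_out = 3.51 × 746 = 2618 W
P_in = V·I·cosφ = 230 × 20.3 × 0.795 = 3712 W
η = P_out / P_in = 2618 / 3712 = 0.705 = 70.5%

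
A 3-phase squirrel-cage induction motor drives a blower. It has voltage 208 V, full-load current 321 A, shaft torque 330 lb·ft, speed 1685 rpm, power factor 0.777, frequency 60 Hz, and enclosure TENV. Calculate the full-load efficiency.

87.9 %

τ = 330 lb·ft × 1.356 = 447.5 N·m
ω = 2π × 1685/60 = 176.5 rad/s; P_out = τω = 447.5 × 176.5 = 78984 W
P_in = √3·V_L·I_L·cosφ = 1.732 × 208 × 321 × 0.777 = 89854 W
η = P_out / P_in = 78984 / 89854 = 0.879 = 87.9%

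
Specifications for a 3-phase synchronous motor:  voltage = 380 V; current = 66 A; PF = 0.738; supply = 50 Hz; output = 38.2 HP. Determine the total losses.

3560 W

P_in = √3·V·I·cosφ = 1.732×380×66×0.738 = 32058 W
P_out = 38.2×746 = 28497 W
Losses = P_in − P_out = 32058 − 28497 = 3561 W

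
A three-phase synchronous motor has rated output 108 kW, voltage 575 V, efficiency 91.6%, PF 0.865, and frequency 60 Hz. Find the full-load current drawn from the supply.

137 A

P_out = 108 kW = 108000 W
P_in = P_out / η = 108000 / 0.916 = 117904 W
I_L = P_in / (√3·V_L·cosφ) = 117904 / (1.732 × 575 × 0.865) = 137 A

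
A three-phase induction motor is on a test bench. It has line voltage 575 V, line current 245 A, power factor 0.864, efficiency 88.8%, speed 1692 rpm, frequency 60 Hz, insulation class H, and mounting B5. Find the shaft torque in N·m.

1060 N·m

P_in = √3·V·I·cosφ = 1.732 × 575 × 245 × 0.864 = 210812 W
P_out = η·P_in = 0.888 × 210812 = 187201 W
n = 1692 rpm
ω = 2π×1692/60 = 177.2 rad/s
τ = P_out/ω = 187201/177.2 = 1060 N·m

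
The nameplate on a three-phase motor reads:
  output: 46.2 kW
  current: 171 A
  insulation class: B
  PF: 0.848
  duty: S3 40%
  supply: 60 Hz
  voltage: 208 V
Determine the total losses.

6040 W

P_in = √3·V·I·cosφ = 1.732×208×171×0.848 = 52240 W
P_out = 46200 W
Losses = P_in − P_out = 52240 − 46200 = 6040 W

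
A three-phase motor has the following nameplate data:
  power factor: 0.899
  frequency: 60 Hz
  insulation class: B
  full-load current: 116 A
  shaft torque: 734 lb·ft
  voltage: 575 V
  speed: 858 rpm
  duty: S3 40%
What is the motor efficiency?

τ = 734 lb·ft × 1.356 = 995.3 N·m
ω = 2π × 858/60 = 89.85 rad/s; P_out = τω = 995.3 × 89.85 = 89428 W
P_in = √3·V_L·I_L·cosφ = 1.732 × 575 × 116 × 0.899 = 103856 W
η = P_out / P_in = 89428 / 103856 = 0.861 = 86.1%

86.1 %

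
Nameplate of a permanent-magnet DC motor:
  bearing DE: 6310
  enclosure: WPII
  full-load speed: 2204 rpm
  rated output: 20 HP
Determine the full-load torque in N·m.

64.6 N·m

P_out = 20 × 746 = 14920 W
ω = 2π × 2204/60 = 230.8 rad/s
τ = P_out/ω = 14920/230.8 = 64.6 N·m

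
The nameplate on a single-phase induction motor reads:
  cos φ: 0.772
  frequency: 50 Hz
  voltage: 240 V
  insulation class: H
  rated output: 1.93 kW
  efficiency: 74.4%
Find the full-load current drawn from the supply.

14 A

P_out = 1.93 kW = 1930 W
P_in = P_out / η = 1930 / 0.744 = 2594 W
I = P_in / (V·cosφ) = 2594 / (240 × 0.772) = 14 A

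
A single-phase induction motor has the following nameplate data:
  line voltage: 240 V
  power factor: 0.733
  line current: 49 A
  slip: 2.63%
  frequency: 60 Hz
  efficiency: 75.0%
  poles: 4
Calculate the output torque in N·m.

35.2 N·m

P_in = V·I·cosφ = 240 × 49 × 0.733 = 8620 W
P_out = η·P_in = 0.75 × 8620 = 6465 W
n_s = 120×60/4 = 1800 rpm; n = 1800×(1−0.0263) = 1753 rpm
ω = 2π×1753/60 = 183.6 rad/s
τ = P_out/ω = 6465/183.6 = 35.2 N·m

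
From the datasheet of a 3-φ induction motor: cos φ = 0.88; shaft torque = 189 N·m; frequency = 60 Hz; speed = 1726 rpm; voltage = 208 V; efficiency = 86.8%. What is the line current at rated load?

124 A

ω = 2π×1726/60 = 180.7 rad/s; P_out = τω = 189 × 180.7 = 34152 W
P_in = P_out / η = 34152 / 0.868 = 39346 W
I_L = P_in / (√3·V_L·cosφ) = 39346 / (1.732 × 208 × 0.88) = 124 A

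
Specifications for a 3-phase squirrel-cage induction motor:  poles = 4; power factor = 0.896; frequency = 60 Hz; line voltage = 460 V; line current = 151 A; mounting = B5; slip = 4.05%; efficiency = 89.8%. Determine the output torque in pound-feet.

395 lb·ft

P_in = √3·V·I·cosφ = 1.732 × 460 × 151 × 0.896 = 107793 W
P_out = η·P_in = 0.898 × 107793 = 96798 W
n_s = 120×60/4 = 1800 rpm; n = 1800×(1−0.0405) = 1727 rpm
ω = 2π×1727/60 = 180.9 rad/s
τ = P_out/ω = 96798/180.9 = 535.1 N·m
In lb·ft: 535.1/1.356 = 395 lb·ft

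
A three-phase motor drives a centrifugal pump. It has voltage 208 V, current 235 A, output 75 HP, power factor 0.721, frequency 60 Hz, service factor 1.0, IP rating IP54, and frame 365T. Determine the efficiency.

91.7 %

P_out = 75 × 746 = 55950 W
P_in = √3·V_L·I_L·cosφ = 1.732 × 208 × 235 × 0.721 = 61040 W
η = P_out / P_in = 55950 / 61040 = 0.917 = 91.7%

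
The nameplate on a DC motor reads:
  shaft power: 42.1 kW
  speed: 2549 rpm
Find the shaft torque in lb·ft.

116 lb·ft

ω = 2π × 2549/60 = 266.9 rad/s
τ = P/ω = 42100/266.9 = 157.7 N·m
In lb·ft: 157.7/1.356 = 116 lb·ft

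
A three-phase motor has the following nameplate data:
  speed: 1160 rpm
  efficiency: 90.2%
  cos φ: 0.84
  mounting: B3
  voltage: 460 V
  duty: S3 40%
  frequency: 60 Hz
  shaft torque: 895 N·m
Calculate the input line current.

ω = 2π×1160/60 = 121.5 rad/s; P_out = τω = 895 × 121.5 = 108743 W
P_in = P_out / η = 108743 / 0.902 = 120558 W
I_L = P_in / (√3·V_L·cosφ) = 120558 / (1.732 × 460 × 0.84) = 180 A

180 A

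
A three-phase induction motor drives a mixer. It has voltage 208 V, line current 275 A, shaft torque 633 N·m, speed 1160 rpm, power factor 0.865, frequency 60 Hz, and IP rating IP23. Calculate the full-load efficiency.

89.7 %

ω = 2π × 1160/60 = 121.5 rad/s; P_out = τω = 633 × 121.5 = 76910 W
P_in = √3·V_L·I_L·cosφ = 1.732 × 208 × 275 × 0.865 = 85696 W
η = P_out / P_in = 76910 / 85696 = 0.897 = 89.7%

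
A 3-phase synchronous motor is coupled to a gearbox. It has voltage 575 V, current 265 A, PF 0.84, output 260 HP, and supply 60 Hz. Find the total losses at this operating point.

27.7 kW

P_in = √3·V·I·cosφ = 1.732×575×265×0.84 = 221687 W
P_out = 260×746 = 193960 W
Losses = P_in − P_out = 221687 − 193960 = 27727 W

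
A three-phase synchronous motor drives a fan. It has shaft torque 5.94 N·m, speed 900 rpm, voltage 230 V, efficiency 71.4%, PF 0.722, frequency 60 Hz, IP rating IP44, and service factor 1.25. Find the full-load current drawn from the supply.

ω = 2π×900/60 = 94.25 rad/s; P_out = τω = 5.94 × 94.25 = 560 W
P_in = P_out / η = 560 / 0.714 = 784 W
I_L = P_in / (√3·V_L·cosφ) = 784 / (1.732 × 230 × 0.722) = 2.73 A

2.73 A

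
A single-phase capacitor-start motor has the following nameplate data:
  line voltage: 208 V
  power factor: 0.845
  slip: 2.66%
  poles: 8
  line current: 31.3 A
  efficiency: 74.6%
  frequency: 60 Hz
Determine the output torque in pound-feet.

P_in = V·I·cosφ = 208 × 31.3 × 0.845 = 5501 W
P_out = η·P_in = 0.746 × 5501 = 4104 W
n_s = 120×60/8 = 900 rpm; n = 900×(1−0.0266) = 876 rpm
ω = 2π×876/60 = 91.73 rad/s
τ = P_out/ω = 4104/91.73 = 44.74 N·m
In lb·ft: 44.74/1.356 = 33 lb·ft

33 lb·ft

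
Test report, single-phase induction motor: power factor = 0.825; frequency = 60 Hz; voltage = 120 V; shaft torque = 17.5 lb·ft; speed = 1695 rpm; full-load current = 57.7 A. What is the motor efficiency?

73.7 %

τ = 17.5 lb·ft × 1.356 = 23.73 N·m
ω = 2π × 1695/60 = 177.5 rad/s; P_out = τω = 23.73 × 177.5 = 4212 W
P_in = V·I·cosφ = 120 × 57.7 × 0.825 = 5712 W
η = P_out / P_in = 4212 / 5712 = 0.737 = 73.7%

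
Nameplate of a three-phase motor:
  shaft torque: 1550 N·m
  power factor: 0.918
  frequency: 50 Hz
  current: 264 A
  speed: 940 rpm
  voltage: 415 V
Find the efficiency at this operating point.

ω = 2π × 940/60 = 98.44 rad/s; P_out = τω = 1550 × 98.44 = 152582 W
P_in = √3·V_L·I_L·cosφ = 1.732 × 415 × 264 × 0.918 = 174198 W
η = P_out / P_in = 152582 / 174198 = 0.876 = 87.6%

87.6 %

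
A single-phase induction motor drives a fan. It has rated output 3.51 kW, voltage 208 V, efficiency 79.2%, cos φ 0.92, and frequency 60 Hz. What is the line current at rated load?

P_out = 3.51 kW = 3510 W
P_in = P_out / η = 3510 / 0.792 = 4432 W
I = P_in / (V·cosφ) = 4432 / (208 × 0.92) = 23.2 A

23.2 A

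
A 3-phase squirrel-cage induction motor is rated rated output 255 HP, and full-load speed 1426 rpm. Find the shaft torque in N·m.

P_out = 255 × 746 = 190230 W
ω = 2π × 1426/60 = 149.3 rad/s
τ = P_out/ω = 190230/149.3 = 1270 N·m

1270 N·m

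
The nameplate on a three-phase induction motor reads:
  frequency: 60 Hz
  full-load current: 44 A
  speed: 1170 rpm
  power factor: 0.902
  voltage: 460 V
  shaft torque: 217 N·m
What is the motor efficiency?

ω = 2π × 1170/60 = 122.5 rad/s; P_out = τω = 217 × 122.5 = 26583 W
P_in = √3·V_L·I_L·cosφ = 1.732 × 460 × 44 × 0.902 = 31620 W
η = P_out / P_in = 26583 / 31620 = 0.841 = 84.1%

84.1 %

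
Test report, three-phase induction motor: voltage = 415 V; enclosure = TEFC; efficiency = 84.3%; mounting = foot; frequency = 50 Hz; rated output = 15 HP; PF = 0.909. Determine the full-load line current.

P_out = 15 × 746 = 11190 W
P_in = P_out / η = 11190 / 0.843 = 13274 W
I_L = P_in / (√3·V_L·cosφ) = 13274 / (1.732 × 415 × 0.909) = 20.3 A

20.3 A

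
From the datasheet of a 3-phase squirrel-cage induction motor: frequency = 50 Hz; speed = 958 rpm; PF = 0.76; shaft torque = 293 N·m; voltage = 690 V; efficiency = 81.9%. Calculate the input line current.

39.5 A

ω = 2π×958/60 = 100.3 rad/s; P_out = τω = 293 × 100.3 = 29388 W
P_in = P_out / η = 29388 / 0.819 = 35883 W
I_L = P_in / (√3·V_L·cosφ) = 35883 / (1.732 × 690 × 0.76) = 39.5 A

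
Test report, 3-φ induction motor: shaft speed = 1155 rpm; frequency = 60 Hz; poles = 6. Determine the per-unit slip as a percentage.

n_s = 120f/p = 120×60/6 = 1200 rpm
s = (n_s − n)/n_s = (1200 − 1155)/1200 = 0.0375

3.8 %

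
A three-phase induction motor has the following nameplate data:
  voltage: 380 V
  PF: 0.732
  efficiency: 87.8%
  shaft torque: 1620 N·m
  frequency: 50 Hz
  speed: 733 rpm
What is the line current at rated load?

294 A

ω = 2π×733/60 = 76.76 rad/s; P_out = τω = 1620 × 76.76 = 124351 W
P_in = P_out / η = 124351 / 0.878 = 141630 W
I_L = P_in / (√3·V_L·cosφ) = 141630 / (1.732 × 380 × 0.732) = 294 A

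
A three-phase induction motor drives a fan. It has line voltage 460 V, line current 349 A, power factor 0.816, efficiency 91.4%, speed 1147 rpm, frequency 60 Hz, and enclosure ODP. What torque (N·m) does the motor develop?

P_in = √3·V·I·cosφ = 1.732 × 460 × 349 × 0.816 = 226893 W
P_out = η·P_in = 0.914 × 226893 = 207380 W
n = 1147 rpm
ω = 2π×1147/60 = 120.1 rad/s
τ = P_out/ω = 207380/120.1 = 1730 N·m

1730 N·m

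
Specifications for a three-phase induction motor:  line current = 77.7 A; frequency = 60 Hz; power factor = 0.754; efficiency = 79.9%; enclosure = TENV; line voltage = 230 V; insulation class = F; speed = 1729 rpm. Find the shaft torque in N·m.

P_in = √3·V·I·cosφ = 1.732 × 230 × 77.7 × 0.754 = 23338 W
P_out = η·P_in = 0.799 × 23338 = 18647 W
n = 1729 rpm
ω = 2π×1729/60 = 181.1 rad/s
τ = P_out/ω = 18647/181.1 = 103 N·m

103 N·m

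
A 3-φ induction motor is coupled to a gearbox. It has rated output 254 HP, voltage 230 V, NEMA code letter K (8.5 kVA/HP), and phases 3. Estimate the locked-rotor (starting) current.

5420 A

S_LR = 8.5 × 254 = 2159 kVA
I_LR = S_LR/(√3·V_L) = 2159000/(1.732×230) = 5420 A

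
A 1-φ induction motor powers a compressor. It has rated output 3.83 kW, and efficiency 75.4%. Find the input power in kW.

5.08 kW

P_out = 3830 W
P_in = P_out/η = 3830/0.754 = 5080 W = 5.08 kW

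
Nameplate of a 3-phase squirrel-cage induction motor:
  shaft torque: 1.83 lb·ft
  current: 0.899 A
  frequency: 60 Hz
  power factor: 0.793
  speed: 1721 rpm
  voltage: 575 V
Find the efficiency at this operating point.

63.0 %

τ = 1.83 lb·ft × 1.356 = 2.481 N·m
ω = 2π × 1721/60 = 180.2 rad/s; P_out = τω = 2.481 × 180.2 = 447 W
P_in = √3·V_L·I_L·cosφ = 1.732 × 575 × 0.899 × 0.793 = 710 W
η = P_out / P_in = 447 / 710 = 0.630 = 63.0%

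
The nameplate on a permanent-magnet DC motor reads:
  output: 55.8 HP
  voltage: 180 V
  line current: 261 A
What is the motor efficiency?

88.6 %

P_out = 55.8 × 746 = 41627 W
P_in = V·I = 180 × 261 = 46980 W
η = P_out / P_in = 41627 / 46980 = 0.886 = 88.6%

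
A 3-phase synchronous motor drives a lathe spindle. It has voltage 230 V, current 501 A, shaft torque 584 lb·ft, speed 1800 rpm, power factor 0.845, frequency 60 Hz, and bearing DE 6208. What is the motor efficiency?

τ = 584 lb·ft × 1.356 = 791.9 N·m
ω = 2π × 1800/60 = 188.5 rad/s; P_out = τω = 791.9 × 188.5 = 149273 W
P_in = √3·V_L·I_L·cosφ = 1.732 × 230 × 501 × 0.845 = 168644 W
η = P_out / P_in = 149273 / 168644 = 0.885 = 88.5%

88.5 %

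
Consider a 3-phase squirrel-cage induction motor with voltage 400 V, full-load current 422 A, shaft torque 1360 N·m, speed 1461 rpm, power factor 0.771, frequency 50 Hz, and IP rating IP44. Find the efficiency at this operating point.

ω = 2π × 1461/60 = 153 rad/s; P_out = τω = 1360 × 153 = 208080 W
P_in = √3·V_L·I_L·cosφ = 1.732 × 400 × 422 × 0.771 = 225411 W
η = P_out / P_in = 208080 / 225411 = 0.923 = 92.3%

92.3 %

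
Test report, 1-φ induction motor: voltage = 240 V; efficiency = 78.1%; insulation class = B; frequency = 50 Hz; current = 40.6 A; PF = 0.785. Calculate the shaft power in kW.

5.97 kW

P_in = V·I·cosφ = 240 × 40.6 × 0.785 = 7649 W
P_out = η·P_in = 0.781 × 7649 = 5974 W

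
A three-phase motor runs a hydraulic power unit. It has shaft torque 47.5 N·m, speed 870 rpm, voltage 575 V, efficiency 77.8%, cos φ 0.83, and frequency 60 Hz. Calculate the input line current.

6.73 A

ω = 2π×870/60 = 91.11 rad/s; P_out = τω = 47.5 × 91.11 = 4328 W
P_in = P_out / η = 4328 / 0.778 = 5563 W
I_L = P_in / (√3·V_L·cosφ) = 5563 / (1.732 × 575 × 0.83) = 6.73 A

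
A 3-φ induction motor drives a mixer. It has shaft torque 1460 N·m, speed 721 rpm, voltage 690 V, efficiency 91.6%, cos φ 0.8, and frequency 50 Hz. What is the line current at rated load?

126 A

ω = 2π×721/60 = 75.5 rad/s; P_out = τω = 1460 × 75.5 = 110230 W
P_in = P_out / η = 110230 / 0.916 = 120338 W
I_L = P_in / (√3·V_L·cosφ) = 120338 / (1.732 × 690 × 0.8) = 126 A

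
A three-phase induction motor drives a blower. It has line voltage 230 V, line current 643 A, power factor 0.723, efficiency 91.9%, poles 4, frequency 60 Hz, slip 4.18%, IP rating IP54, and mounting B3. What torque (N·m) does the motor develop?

942 N·m

P_in = √3·V·I·cosφ = 1.732 × 230 × 643 × 0.723 = 185193 W
P_out = η·P_in = 0.919 × 185193 = 170192 W
n_s = 120×60/4 = 1800 rpm; n = 1800×(1−0.0418) = 1725 rpm
ω = 2π×1725/60 = 180.6 rad/s
τ = P_out/ω = 170192/180.6 = 942 N·m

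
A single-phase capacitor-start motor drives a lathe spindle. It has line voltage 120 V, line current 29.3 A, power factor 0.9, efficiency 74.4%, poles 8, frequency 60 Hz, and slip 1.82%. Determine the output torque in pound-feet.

P_in = V·I·cosφ = 120 × 29.3 × 0.9 = 3164 W
P_out = η·P_in = 0.744 × 3164 = 2354 W
n_s = 120×60/8 = 900 rpm; n = 900×(1−0.0182) = 884 rpm
ω = 2π×884/60 = 92.57 rad/s
τ = P_out/ω = 2354/92.57 = 25.43 N·m
In lb·ft: 25.43/1.356 = 18.8 lb·ft

18.8 lb·ft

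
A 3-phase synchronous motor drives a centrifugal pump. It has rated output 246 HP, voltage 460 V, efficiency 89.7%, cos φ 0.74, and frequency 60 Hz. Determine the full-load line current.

P_out = 246 × 746 = 183516 W
P_in = P_out / η = 183516 / 0.897 = 204589 W
I_L = P_in / (√3·V_L·cosφ) = 204589 / (1.732 × 460 × 0.74) = 347 A

347 A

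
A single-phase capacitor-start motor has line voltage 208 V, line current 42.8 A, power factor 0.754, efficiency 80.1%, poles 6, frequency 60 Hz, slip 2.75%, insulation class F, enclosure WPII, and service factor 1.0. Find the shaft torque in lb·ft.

32.4 lb·ft

P_in = V·I·cosφ = 208 × 42.8 × 0.754 = 6712 W
P_out = η·P_in = 0.801 × 6712 = 5376 W
n_s = 120×60/6 = 1200 rpm; n = 1200×(1−0.0275) = 1167 rpm
ω = 2π×1167/60 = 122.2 rad/s
τ = P_out/ω = 5376/122.2 = 43.99 N·m
In lb·ft: 43.99/1.356 = 32.4 lb·ft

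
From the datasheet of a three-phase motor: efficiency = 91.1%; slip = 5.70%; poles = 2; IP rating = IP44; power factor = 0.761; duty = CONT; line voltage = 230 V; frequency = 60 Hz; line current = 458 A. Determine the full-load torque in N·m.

P_in = √3·V·I·cosφ = 1.732 × 230 × 458 × 0.761 = 138844 W
P_out = η·P_in = 0.911 × 138844 = 126487 W
n_s = 120×60/2 = 3600 rpm; n = 3600×(1−0.057) = 3395 rpm
ω = 2π×3395/60 = 355.5 rad/s
τ = P_out/ω = 126487/355.5 = 356 N·m

356 N·m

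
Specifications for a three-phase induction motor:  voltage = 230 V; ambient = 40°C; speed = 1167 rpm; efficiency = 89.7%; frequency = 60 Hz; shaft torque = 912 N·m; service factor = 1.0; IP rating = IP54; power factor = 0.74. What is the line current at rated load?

ω = 2π×1167/60 = 122.2 rad/s; P_out = τω = 912 × 122.2 = 111446 W
P_in = P_out / η = 111446 / 0.897 = 124243 W
I_L = P_in / (√3·V_L·cosφ) = 124243 / (1.732 × 230 × 0.74) = 421 A

421 A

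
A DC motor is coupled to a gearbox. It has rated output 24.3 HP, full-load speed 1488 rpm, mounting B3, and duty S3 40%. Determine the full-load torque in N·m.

116 N·m

P_out = 24.3 × 746 = 18128 W
ω = 2π × 1488/60 = 155.8 rad/s
τ = P_out/ω = 18128/155.8 = 116 N·m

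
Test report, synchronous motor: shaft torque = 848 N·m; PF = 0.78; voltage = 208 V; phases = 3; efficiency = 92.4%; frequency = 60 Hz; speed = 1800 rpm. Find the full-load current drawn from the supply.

ω = 2π×1800/60 = 188.5 rad/s; P_out = τω = 848 × 188.5 = 159848 W
P_in = P_out / η = 159848 / 0.924 = 172996 W
I_L = P_in / (√3·V_L·cosφ) = 172996 / (1.732 × 208 × 0.78) = 616 A

616 A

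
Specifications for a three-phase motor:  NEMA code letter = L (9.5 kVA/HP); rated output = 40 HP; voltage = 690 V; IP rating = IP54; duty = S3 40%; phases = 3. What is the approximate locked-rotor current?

S_LR = 9.5 × 40 = 380 kVA
I_LR = S_LR/(√3·V_L) = 380000/(1.732×690) = 318 A

318 A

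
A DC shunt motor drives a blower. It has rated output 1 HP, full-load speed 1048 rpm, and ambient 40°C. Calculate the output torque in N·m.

P_out = 1 × 746 = 746 W
ω = 2π × 1048/60 = 109.7 rad/s
τ = P_out/ω = 746/109.7 = 6.8 N·m

6.8 N·m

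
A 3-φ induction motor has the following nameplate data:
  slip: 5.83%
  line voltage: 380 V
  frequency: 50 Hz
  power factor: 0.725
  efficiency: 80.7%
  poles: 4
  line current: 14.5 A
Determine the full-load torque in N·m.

P_in = √3·V·I·cosφ = 1.732 × 380 × 14.5 × 0.725 = 6919 W
P_out = η·P_in = 0.807 × 6919 = 5584 W
n_s = 120×50/4 = 1500 rpm; n = 1500×(1−0.0583) = 1413 rpm
ω = 2π×1413/60 = 148 rad/s
τ = P_out/ω = 5584/148 = 37.7 N·m

37.7 N·m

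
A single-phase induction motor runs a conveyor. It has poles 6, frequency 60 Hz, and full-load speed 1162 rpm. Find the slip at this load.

3.2 %

n_s = 120f/p = 120×60/6 = 1200 rpm
s = (n_s − n)/n_s = (1200 − 1162)/1200 = 0.0317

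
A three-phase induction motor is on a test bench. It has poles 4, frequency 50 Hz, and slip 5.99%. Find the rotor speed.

1410 rpm

n_s = 120f/p = 120×50/4 = 1500 rpm
n = n_s(1 − s) = 1500 × (1 − 0.0599) = 1410 rpm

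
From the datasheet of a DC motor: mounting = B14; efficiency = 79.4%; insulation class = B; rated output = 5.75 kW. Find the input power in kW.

P_out = 5750 W
P_in = P_out/η = 5750/0.794 = 7242 W = 7.24 kW

7.24 kW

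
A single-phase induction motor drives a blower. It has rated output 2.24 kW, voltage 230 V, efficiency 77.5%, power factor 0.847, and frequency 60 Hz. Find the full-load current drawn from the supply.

P_out = 2.24 kW = 2240 W
P_in = P_out / η = 2240 / 0.775 = 2890 W
I = P_in / (V·cosφ) = 2890 / (230 × 0.847) = 14.8 A

14.8 A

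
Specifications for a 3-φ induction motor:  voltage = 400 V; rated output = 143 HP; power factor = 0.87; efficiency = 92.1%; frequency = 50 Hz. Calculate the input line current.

192 A

P_out = 143 × 746 = 106678 W
P_in = P_out / η = 106678 / 0.921 = 115828 W
I_L = P_in / (√3·V_L·cosφ) = 115828 / (1.732 × 400 × 0.87) = 192 A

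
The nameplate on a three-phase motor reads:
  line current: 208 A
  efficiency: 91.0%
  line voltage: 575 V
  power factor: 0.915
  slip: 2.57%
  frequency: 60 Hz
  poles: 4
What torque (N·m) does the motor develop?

939 N·m

P_in = √3·V·I·cosφ = 1.732 × 575 × 208 × 0.915 = 189540 W
P_out = η·P_in = 0.91 × 189540 = 172481 W
n_s = 120×60/4 = 1800 rpm; n = 1800×(1−0.0257) = 1754 rpm
ω = 2π×1754/60 = 183.7 rad/s
τ = P_out/ω = 172481/183.7 = 939 N·m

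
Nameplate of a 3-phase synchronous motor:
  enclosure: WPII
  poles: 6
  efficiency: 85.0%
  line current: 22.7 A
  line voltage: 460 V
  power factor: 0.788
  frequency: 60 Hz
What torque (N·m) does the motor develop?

P_in = √3·V·I·cosφ = 1.732 × 460 × 22.7 × 0.788 = 14251 W
P_out = η·P_in = 0.85 × 14251 = 12113 W
n = n_s = 120×60/6 = 1200 rpm (synchronous)
ω = 2π×1200/60 = 125.7 rad/s
τ = P_out/ω = 12113/125.7 = 96.4 N·m

96.4 N·m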